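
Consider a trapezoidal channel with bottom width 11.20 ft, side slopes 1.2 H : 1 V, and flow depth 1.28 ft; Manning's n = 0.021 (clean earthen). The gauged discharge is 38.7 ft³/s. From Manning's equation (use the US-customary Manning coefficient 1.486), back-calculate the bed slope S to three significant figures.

A = (b + z·y)·y = (11.20 + 1.2×1.28)×1.28 = 16.30 ft²
P = b + 2y√(1+z²) = 11.20 + 2×1.28×√(1+1.2²) = 15.20 ft
R = A/P = 16.30/15.20 = 1.073 ft
S = (Q·n / (1.486·A·R^(2/3)))² = (38.7×0.021 / (1.486×16.30×1.048))² = 0.001025

0.00103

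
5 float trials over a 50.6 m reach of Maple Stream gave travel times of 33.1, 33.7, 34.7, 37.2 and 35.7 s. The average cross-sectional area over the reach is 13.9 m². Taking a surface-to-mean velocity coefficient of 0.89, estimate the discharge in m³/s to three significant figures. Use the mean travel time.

t̄ = (33.1 + 33.7 + 34.7 + 37.2 + 35.7) / 5 = 34.88 s
v_surface = L / t̄ = 50.6 / 34.88 = 1.451 m/s
v_mean = 0.89 × 1.451 = 1.291 m/s
Q = A × v_mean = 13.9 × 1.291 = 17.95 m³/s

17.9 m³/s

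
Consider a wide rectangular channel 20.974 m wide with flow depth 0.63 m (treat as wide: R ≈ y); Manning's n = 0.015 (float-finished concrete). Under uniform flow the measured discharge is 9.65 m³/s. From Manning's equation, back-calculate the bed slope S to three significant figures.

0.000222

A = b·y = 20.974 × 0.63 = 13.21 m²
Wide channel: R ≈ y = 0.63 m
S = (Q·n / (1·A·R^(2/3)))² = (9.65×0.015 / (1×13.21×0.7349))² = 0.0002222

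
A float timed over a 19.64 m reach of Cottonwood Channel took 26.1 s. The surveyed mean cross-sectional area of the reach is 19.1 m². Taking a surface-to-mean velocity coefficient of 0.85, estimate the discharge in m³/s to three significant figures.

12.2 m³/s

v_surface = L / t̄ = 19.64 / 26.1 = 0.7525 m/s
v_mean = 0.85 × 0.7525 = 0.6396 m/s
Q = A × v_mean = 19.1 × 0.6396 = 12.22 m³/s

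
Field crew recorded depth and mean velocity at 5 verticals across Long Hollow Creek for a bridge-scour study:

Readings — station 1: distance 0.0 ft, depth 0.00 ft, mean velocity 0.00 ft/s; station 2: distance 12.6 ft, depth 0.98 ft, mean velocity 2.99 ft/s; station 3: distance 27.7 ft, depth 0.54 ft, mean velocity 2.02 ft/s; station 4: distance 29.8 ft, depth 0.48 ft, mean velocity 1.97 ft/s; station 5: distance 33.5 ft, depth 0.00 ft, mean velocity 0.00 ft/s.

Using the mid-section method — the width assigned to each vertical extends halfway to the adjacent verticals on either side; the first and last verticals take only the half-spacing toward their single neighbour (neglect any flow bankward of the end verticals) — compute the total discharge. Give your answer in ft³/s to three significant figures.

52.7 ft³/s

w_2 = (27.7 − 0.0)/2 = 13.85 ft; q_2 = 2.99 × 0.98 × 13.85 = 40.58 ft³/s
w_3 = (29.8 − 12.6)/2 = 8.6 ft; q_3 = 2.02 × 0.54 × 8.6 = 9.381 ft³/s
w_4 = (33.5 − 27.7)/2 = 2.9 ft; q_4 = 1.97 × 0.48 × 2.9 = 2.742 ft³/s
Stations 1, 5 contribute zero (depth or velocity is 0).
Q = Σ qᵢ = 52.71 ft³/s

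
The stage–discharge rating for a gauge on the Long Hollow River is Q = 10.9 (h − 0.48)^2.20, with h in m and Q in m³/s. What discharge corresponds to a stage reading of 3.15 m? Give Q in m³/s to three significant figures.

Q = 10.9 × (3.15 − 0.48)^2.20 = 10.9 × 2.67^2.20 = 94.57 m³/s

94.6 m³/s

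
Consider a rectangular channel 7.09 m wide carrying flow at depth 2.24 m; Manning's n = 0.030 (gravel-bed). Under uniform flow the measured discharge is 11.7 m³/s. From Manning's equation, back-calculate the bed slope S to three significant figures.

0.000320

A = b·y = 7.09 × 2.24 = 15.88 m²
P = b + 2y = 7.09 + 2×2.24 = 11.57 m
R = A/P = 15.88/11.57 = 1.373 m
S = (Q·n / (1·A·R^(2/3)))² = (11.7×0.030 / (1×15.88×1.235))² = 0.0003202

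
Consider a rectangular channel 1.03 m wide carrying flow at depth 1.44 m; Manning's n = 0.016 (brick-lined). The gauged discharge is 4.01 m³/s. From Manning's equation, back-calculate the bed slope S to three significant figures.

A = b·y = 1.03 × 1.44 = 1.483 m²
P = b + 2y = 1.03 + 2×1.44 = 3.910 m
R = A/P = 1.483/3.910 = 0.3793 m
S = (Q·n / (1·A·R^(2/3)))² = (4.01×0.016 / (1×1.483×0.5240))² = 0.006814

0.00681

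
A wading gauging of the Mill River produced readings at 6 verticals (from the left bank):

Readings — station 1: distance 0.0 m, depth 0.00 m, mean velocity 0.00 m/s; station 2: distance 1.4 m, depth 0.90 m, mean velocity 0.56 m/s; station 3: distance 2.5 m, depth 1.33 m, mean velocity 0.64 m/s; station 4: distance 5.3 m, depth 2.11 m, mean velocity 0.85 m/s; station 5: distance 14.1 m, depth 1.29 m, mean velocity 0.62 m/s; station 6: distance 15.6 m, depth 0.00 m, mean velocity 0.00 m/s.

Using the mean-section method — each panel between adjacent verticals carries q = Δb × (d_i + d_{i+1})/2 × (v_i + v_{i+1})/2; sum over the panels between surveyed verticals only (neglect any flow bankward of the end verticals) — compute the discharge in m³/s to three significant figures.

Panel 1-2: Δb = 1.4 m, d̄ = (0.00+0.90)/2 = 0.45, v̄ = (0.00+0.56)/2 = 0.28 → q = 1.4×0.45×0.28 = 0.1764 m³/s
Panel 2-3: Δb = 1.1 m, d̄ = (0.90+1.33)/2 = 1.115, v̄ = (0.56+0.64)/2 = 0.6 → q = 1.1×1.115×0.6 = 0.7359 m³/s
Panel 3-4: Δb = 2.8 m, d̄ = (1.33+2.11)/2 = 1.72, v̄ = (0.64+0.85)/2 = 0.745 → q = 2.8×1.72×0.745 = 3.588 m³/s
Panel 4-5: Δb = 8.8 m, d̄ = (2.11+1.29)/2 = 1.7, v̄ = (0.85+0.62)/2 = 0.735 → q = 8.8×1.7×0.735 = 11.00 m³/s
Panel 5-6: Δb = 1.5 m, d̄ = (1.29+0.00)/2 = 0.645, v̄ = (0.62+0.00)/2 = 0.31 → q = 1.5×0.645×0.31 = 0.2999 m³/s
Q = Σ q = 15.80 m³/s

15.8 m³/s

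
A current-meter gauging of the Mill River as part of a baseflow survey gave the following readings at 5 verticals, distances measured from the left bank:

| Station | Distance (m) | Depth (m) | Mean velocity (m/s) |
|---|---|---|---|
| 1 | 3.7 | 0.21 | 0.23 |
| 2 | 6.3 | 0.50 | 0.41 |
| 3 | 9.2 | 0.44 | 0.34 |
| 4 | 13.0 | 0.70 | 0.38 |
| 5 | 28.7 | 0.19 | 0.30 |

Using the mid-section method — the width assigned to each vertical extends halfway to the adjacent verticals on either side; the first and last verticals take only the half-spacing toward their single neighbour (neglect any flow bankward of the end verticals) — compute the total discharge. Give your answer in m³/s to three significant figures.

w_1 = (6.3 − 3.7)/2 = 1.3 m; q_1 = 0.23 × 0.21 × 1.3 = 0.06279 m³/s
w_2 = (9.2 − 3.7)/2 = 2.75 m; q_2 = 0.41 × 0.50 × 2.75 = 0.5638 m³/s
w_3 = (13.0 − 6.3)/2 = 3.35 m; q_3 = 0.34 × 0.44 × 3.35 = 0.5012 m³/s
w_4 = (28.7 − 9.2)/2 = 9.75 m; q_4 = 0.38 × 0.70 × 9.75 = 2.594 m³/s
w_5 = (28.7 − 13.0)/2 = 7.85 m; q_5 = 0.30 × 0.19 × 7.85 = 0.4475 m³/s
Q = Σ qᵢ = 4.169 m³/s

4.17 m³/s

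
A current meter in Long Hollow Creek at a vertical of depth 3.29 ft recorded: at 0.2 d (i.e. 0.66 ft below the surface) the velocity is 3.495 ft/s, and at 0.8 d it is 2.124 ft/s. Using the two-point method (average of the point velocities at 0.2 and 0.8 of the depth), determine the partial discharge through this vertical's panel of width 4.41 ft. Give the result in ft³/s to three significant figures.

40.8 ft³/s

v̄ = (3.495 + 2.124) / 2 = 2.810 ft/s
q = v̄ × d × w = 2.810 × 3.29 × 4.41 = 40.76 ft³/s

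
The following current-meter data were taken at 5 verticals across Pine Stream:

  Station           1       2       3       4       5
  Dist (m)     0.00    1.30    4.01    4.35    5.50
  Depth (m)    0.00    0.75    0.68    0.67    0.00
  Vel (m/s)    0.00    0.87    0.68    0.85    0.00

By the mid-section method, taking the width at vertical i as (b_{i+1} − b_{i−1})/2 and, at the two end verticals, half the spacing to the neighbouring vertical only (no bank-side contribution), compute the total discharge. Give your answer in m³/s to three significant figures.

2.44 m³/s

w_2 = (4.01 − 0.00)/2 = 2.005 m; q_2 = 0.87 × 0.75 × 2.005 = 1.308 m³/s
w_3 = (4.35 − 1.30)/2 = 1.525 m; q_3 = 0.68 × 0.68 × 1.525 = 0.7052 m³/s
w_4 = (5.50 − 4.01)/2 = 0.745 m; q_4 = 0.85 × 0.67 × 0.745 = 0.4243 m³/s
Stations 1, 5 contribute zero (depth or velocity is 0).
Q = Σ qᵢ = 2.438 m³/s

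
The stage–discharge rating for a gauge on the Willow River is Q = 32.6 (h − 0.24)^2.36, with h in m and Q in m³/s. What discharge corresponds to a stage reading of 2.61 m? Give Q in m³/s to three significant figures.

Q = 32.6 × (2.61 − 0.24)^2.36 = 32.6 × 2.37^2.36 = 249.8 m³/s

250 m³/s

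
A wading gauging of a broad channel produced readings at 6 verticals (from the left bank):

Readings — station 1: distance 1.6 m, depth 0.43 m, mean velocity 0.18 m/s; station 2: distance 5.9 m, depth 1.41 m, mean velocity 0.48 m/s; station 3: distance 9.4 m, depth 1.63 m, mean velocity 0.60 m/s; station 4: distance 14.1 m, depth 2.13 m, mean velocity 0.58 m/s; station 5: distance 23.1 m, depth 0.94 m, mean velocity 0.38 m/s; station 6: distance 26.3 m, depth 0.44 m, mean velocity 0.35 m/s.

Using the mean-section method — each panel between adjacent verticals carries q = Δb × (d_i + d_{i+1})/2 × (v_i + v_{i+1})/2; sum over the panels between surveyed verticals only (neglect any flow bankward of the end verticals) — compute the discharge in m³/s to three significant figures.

16.8 m³/s

Panel 1-2: Δb = 4.3 m, d̄ = (0.43+1.41)/2 = 0.92, v̄ = (0.18+0.48)/2 = 0.33 → q = 4.3×0.92×0.33 = 1.305 m³/s
Panel 2-3: Δb = 3.5 m, d̄ = (1.41+1.63)/2 = 1.52, v̄ = (0.48+0.60)/2 = 0.54 → q = 3.5×1.52×0.54 = 2.873 m³/s
Panel 3-4: Δb = 4.7 m, d̄ = (1.63+2.13)/2 = 1.88, v̄ = (0.60+0.58)/2 = 0.59 → q = 4.7×1.88×0.59 = 5.213 m³/s
Panel 4-5: Δb = 9 m, d̄ = (2.13+0.94)/2 = 1.535, v̄ = (0.58+0.38)/2 = 0.48 → q = 9×1.535×0.48 = 6.631 m³/s
Panel 5-6: Δb = 3.2 m, d̄ = (0.94+0.44)/2 = 0.69, v̄ = (0.38+0.35)/2 = 0.365 → q = 3.2×0.69×0.365 = 0.8059 m³/s
Q = Σ q = 16.83 m³/s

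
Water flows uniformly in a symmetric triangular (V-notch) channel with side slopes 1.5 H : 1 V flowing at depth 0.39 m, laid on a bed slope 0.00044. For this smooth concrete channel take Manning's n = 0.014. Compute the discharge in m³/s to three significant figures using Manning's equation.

A = z·y² = 1.5×0.39² = 0.2282 m²
P = 2y√(1+z²) = 2×0.39×√(1+1.5²) = 1.406 m
R = A/P = 0.2282/1.406 = 0.1622 m
Q = (1/n)·A·R^(2/3)·S^(1/2) = (1/0.014) × 0.2282 × 0.1622^(2/3) × 0.00044^(1/2) = 0.1017 m³/s

0.102 m³/s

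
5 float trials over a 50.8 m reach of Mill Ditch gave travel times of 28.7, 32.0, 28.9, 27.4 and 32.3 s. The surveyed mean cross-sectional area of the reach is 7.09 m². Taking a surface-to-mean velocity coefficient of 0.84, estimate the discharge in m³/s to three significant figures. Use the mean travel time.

t̄ = (28.7 + 32.0 + 28.9 + 27.4 + 32.3) / 5 = 29.86 s
v_surface = L / t̄ = 50.8 / 29.86 = 1.701 m/s
v_mean = 0.84 × 1.701 = 1.429 m/s
Q = A × v_mean = 7.09 × 1.429 = 10.13 m³/s

10.1 m³/s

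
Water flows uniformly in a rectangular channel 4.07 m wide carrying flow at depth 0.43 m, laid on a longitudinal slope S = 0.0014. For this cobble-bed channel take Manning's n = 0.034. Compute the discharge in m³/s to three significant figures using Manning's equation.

A = b·y = 4.07 × 0.43 = 1.750 m²
P = b + 2y = 4.07 + 2×0.43 = 4.930 m
R = A/P = 1.750/4.930 = 0.3550 m
Q = (1/n)·A·R^(2/3)·S^(1/2) = (1/0.034) × 1.750 × 0.3550^(2/3) × 0.0014^(1/2) = 0.9656 m³/s

0.966 m³/s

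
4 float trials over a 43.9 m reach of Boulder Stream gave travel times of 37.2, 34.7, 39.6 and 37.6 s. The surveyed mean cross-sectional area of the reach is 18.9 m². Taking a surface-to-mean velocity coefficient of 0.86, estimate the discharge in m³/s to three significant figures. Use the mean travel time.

t̄ = (37.2 + 34.7 + 39.6 + 37.6) / 4 = 37.275 s
v_surface = L / t̄ = 43.9 / 37.275 = 1.178 m/s
v_mean = 0.86 × 1.178 = 1.013 m/s
Q = A × v_mean = 18.9 × 1.013 = 19.14 m³/s

19.1 m³/s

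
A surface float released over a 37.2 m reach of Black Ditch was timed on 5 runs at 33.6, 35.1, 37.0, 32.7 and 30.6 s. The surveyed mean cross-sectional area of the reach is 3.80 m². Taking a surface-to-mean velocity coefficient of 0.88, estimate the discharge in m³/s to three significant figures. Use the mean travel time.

3.68 m³/s

t̄ = (33.6 + 35.1 + 37.0 + 32.7 + 30.6) / 5 = 33.8 s
v_surface = L / t̄ = 37.2 / 33.8 = 1.101 m/s
v_mean = 0.88 × 1.101 = 0.9685 m/s
Q = A × v_mean = 3.80 × 0.9685 = 3.680 m³/s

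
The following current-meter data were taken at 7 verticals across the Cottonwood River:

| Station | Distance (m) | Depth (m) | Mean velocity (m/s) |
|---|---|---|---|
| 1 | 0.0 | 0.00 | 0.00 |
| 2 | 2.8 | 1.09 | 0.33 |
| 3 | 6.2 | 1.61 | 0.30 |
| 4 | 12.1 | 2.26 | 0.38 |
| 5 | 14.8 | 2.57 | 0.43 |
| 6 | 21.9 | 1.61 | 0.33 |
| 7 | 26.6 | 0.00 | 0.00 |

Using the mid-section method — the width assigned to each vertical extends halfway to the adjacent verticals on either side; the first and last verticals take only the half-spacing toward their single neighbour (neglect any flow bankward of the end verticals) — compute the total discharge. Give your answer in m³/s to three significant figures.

15.6 m³/s

w_2 = (6.2 − 0.0)/2 = 3.1 m; q_2 = 0.33 × 1.09 × 3.1 = 1.115 m³/s
w_3 = (12.1 − 2.8)/2 = 4.65 m; q_3 = 0.30 × 1.61 × 4.65 = 2.246 m³/s
w_4 = (14.8 − 6.2)/2 = 4.3 m; q_4 = 0.38 × 2.26 × 4.3 = 3.693 m³/s
w_5 = (21.9 − 12.1)/2 = 4.9 m; q_5 = 0.43 × 2.57 × 4.9 = 5.415 m³/s
w_6 = (26.6 − 14.8)/2 = 5.9 m; q_6 = 0.33 × 1.61 × 5.9 = 3.135 m³/s
Stations 1, 7 contribute zero (depth or velocity is 0).
Q = Σ qᵢ = 15.60 m³/s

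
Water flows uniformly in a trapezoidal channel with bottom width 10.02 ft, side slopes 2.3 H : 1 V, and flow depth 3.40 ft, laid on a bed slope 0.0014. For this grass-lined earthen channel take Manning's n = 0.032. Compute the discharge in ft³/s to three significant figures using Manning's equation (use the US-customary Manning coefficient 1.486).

A = (b + z·y)·y = (10.02 + 2.3×3.40)×3.40 = 60.66 ft²
P = b + 2y√(1+z²) = 10.02 + 2×3.40×√(1+2.3²) = 27.07 ft
R = A/P = 60.66/27.07 = 2.240 ft
Q = (1.486/n)·A·R^(2/3)·S^(1/2) = (1.486/0.032) × 60.66 × 2.240^(2/3) × 0.0014^(1/2) = 180.4 ft³/s

180 ft³/s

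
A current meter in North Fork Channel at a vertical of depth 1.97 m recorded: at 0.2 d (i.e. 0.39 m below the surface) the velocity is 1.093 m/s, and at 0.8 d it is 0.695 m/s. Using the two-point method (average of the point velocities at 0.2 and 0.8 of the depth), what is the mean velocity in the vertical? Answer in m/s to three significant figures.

0.894 m/s

v̄ = (1.093 + 0.695) / 2 = 0.8940 m/s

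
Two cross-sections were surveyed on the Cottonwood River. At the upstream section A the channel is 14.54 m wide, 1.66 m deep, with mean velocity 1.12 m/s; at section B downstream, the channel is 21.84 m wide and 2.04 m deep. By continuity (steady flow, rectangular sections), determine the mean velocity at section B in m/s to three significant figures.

Q = A₁V₁ = (14.54×1.66) × 1.12 = 27.03 m³/s
A₂ = 21.84 × 2.04 = 44.55 m²
V₂ = Q/A₂ = 27.03/44.55 = 0.6067 m/s

0.607 m/s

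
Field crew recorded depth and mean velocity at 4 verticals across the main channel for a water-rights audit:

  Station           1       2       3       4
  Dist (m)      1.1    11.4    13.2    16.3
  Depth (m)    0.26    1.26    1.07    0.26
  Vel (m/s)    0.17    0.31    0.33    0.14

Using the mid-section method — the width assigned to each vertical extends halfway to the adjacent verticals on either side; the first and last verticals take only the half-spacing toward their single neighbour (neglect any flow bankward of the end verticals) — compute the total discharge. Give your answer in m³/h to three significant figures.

12600 m³/h

w_1 = (11.4 − 1.1)/2 = 5.15 m; q_1 = 0.17 × 0.26 × 5.15 = 0.2276 m³/s
w_2 = (13.2 − 1.1)/2 = 6.05 m; q_2 = 0.31 × 1.26 × 6.05 = 2.363 m³/s
w_3 = (16.3 − 11.4)/2 = 2.45 m; q_3 = 0.33 × 1.07 × 2.45 = 0.8651 m³/s
w_4 = (16.3 − 13.2)/2 = 1.55 m; q_4 = 0.14 × 0.26 × 1.55 = 0.05642 m³/s
Q = Σ qᵢ = 3.512 m³/s
= 3.512 × 3600 = 12640 m³/h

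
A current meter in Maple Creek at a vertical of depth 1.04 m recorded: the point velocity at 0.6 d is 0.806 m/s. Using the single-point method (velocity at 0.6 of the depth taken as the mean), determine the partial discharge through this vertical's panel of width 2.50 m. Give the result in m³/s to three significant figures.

2.10 m³/s

v̄ = v₀.₆ = 0.806 m/s
q = v̄ × d × w = 0.8060 × 1.04 × 2.50 = 2.096 m³/s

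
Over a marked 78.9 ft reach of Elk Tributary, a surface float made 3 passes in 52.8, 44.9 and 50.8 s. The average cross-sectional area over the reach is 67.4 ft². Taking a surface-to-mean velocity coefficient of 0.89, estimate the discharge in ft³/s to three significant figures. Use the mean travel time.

t̄ = (52.8 + 44.9 + 50.8) / 3 = 49.5 s
v_surface = L / t̄ = 78.9 / 49.5 = 1.594 ft/s
v_mean = 0.89 × 1.594 = 1.419 ft/s
Q = A × v_mean = 67.4 × 1.419 = 95.61 ft³/s

95.6 ft³/s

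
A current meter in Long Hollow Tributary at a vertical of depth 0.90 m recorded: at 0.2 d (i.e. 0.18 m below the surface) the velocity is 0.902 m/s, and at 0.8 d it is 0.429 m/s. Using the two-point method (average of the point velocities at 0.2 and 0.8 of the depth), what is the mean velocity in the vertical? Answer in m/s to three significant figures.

v̄ = (0.902 + 0.429) / 2 = 0.6655 m/s

0.666 m/s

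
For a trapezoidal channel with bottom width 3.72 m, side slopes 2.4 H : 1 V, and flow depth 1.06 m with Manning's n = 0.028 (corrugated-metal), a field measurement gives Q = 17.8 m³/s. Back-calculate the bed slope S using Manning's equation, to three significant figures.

0.00874

A = (b + z·y)·y = (3.72 + 2.4×1.06)×1.06 = 6.640 m²
P = b + 2y√(1+z²) = 3.72 + 2×1.06×√(1+2.4²) = 9.232 m
R = A/P = 6.640/9.232 = 0.7192 m
S = (Q·n / (1·A·R^(2/3)))² = (17.8×0.028 / (1×6.640×0.8027))² = 0.008744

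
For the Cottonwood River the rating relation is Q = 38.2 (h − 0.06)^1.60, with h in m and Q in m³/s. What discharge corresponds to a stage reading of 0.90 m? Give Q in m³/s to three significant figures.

Q = 38.2 × (0.90 − 0.06)^1.60 = 38.2 × 0.84^1.60 = 28.90 m³/s

28.9 m³/s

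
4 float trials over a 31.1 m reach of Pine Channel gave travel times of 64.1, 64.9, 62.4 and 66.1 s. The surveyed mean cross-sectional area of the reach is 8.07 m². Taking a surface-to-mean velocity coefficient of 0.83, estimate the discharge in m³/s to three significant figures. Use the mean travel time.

3.24 m³/s

t̄ = (64.1 + 64.9 + 62.4 + 66.1) / 4 = 64.375 s
v_surface = L / t̄ = 31.1 / 64.375 = 0.4831 m/s
v_mean = 0.83 × 0.4831 = 0.4010 m/s
Q = A × v_mean = 8.07 × 0.4010 = 3.236 m³/s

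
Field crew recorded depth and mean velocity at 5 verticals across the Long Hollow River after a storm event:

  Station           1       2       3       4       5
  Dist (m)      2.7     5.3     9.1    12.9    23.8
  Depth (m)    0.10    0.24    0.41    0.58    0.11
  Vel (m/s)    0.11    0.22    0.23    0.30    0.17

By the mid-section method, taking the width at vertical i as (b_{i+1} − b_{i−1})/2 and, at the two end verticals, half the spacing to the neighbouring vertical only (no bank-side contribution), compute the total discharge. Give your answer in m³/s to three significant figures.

1.92 m³/s

w_1 = (5.3 − 2.7)/2 = 1.3 m; q_1 = 0.11 × 0.10 × 1.3 = 0.01430 m³/s
w_2 = (9.1 − 2.7)/2 = 3.2 m; q_2 = 0.22 × 0.24 × 3.2 = 0.1690 m³/s
w_3 = (12.9 − 5.3)/2 = 3.8 m; q_3 = 0.23 × 0.41 × 3.8 = 0.3583 m³/s
w_4 = (23.8 − 9.1)/2 = 7.35 m; q_4 = 0.30 × 0.58 × 7.35 = 1.279 m³/s
w_5 = (23.8 − 12.9)/2 = 5.45 m; q_5 = 0.17 × 0.11 × 5.45 = 0.1019 m³/s
Q = Σ qᵢ = 1.922 m³/s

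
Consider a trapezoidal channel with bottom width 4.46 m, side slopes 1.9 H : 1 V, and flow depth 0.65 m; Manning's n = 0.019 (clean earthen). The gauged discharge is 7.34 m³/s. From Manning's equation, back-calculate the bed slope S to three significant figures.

A = (b + z·y)·y = (4.46 + 1.9×0.65)×0.65 = 3.702 m²
P = b + 2y√(1+z²) = 4.46 + 2×0.65×√(1+1.9²) = 7.251 m
R = A/P = 3.702/7.251 = 0.5105 m
S = (Q·n / (1·A·R^(2/3)))² = (7.34×0.019 / (1×3.702×0.6387))² = 0.003479

0.00348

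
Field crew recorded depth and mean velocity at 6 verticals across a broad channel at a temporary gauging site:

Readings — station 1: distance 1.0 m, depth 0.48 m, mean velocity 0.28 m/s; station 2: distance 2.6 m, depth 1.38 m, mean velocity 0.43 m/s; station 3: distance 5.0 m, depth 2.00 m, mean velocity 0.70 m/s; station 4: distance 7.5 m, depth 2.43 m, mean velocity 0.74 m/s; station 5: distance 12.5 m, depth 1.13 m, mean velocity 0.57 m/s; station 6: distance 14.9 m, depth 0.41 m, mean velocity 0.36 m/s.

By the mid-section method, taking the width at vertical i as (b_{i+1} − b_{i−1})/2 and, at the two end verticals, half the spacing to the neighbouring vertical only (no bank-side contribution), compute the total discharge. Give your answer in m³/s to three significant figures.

14.0 m³/s

w_1 = (2.6 − 1.0)/2 = 0.8 m; q_1 = 0.28 × 0.48 × 0.8 = 0.1075 m³/s
w_2 = (5.0 − 1.0)/2 = 2 m; q_2 = 0.43 × 1.38 × 2 = 1.187 m³/s
w_3 = (7.5 − 2.6)/2 = 2.45 m; q_3 = 0.70 × 2.00 × 2.45 = 3.430 m³/s
w_4 = (12.5 − 5.0)/2 = 3.75 m; q_4 = 0.74 × 2.43 × 3.75 = 6.743 m³/s
w_5 = (14.9 − 7.5)/2 = 3.7 m; q_5 = 0.57 × 1.13 × 3.7 = 2.383 m³/s
w_6 = (14.9 − 12.5)/2 = 1.2 m; q_6 = 0.36 × 0.41 × 1.2 = 0.1771 m³/s
Q = Σ qᵢ = 14.03 m³/s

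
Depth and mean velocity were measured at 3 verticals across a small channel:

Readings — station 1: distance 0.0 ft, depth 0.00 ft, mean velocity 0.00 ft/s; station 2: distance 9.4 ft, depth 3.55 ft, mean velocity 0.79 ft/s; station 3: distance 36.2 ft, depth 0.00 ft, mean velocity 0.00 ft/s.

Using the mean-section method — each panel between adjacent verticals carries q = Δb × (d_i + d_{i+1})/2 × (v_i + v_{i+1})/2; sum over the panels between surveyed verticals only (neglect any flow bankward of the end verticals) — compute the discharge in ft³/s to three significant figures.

Panel 1-2: Δb = 9.4 ft, d̄ = (0.00+3.55)/2 = 1.775, v̄ = (0.00+0.79)/2 = 0.395 → q = 9.4×1.775×0.395 = 6.591 ft³/s
Panel 2-3: Δb = 26.8 ft, d̄ = (3.55+0.00)/2 = 1.775, v̄ = (0.79+0.00)/2 = 0.395 → q = 26.8×1.775×0.395 = 18.79 ft³/s
Q = Σ q = 25.38 ft³/s

25.4 ft³/s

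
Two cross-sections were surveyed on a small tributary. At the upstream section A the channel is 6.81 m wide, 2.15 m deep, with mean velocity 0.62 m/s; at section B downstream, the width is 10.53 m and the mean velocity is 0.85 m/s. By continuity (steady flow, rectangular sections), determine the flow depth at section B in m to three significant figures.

Q = A₁V₁ = (6.81×2.15) × 0.62 = 9.078 m³/s
d₂ = Q/(b₂ V₂) = 9.078/(10.53×0.85) = 1.014 m

1.01 m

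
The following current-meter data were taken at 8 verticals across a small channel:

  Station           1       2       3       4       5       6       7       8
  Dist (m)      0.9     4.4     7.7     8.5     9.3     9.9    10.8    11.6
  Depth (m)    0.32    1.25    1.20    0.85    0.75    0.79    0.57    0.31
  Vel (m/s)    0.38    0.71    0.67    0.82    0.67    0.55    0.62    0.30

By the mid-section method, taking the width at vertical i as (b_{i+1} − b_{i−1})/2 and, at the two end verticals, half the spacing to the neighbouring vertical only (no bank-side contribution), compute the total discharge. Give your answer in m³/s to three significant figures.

w_1 = (4.4 − 0.9)/2 = 1.75 m; q_1 = 0.38 × 0.32 × 1.75 = 0.2128 m³/s
w_2 = (7.7 − 0.9)/2 = 3.4 m; q_2 = 0.71 × 1.25 × 3.4 = 3.018 m³/s
w_3 = (8.5 − 4.4)/2 = 2.05 m; q_3 = 0.67 × 1.20 × 2.05 = 1.648 m³/s
w_4 = (9.3 − 7.7)/2 = 0.8 m; q_4 = 0.82 × 0.85 × 0.8 = 0.5576 m³/s
w_5 = (9.9 − 8.5)/2 = 0.7 m; q_5 = 0.67 × 0.75 × 0.7 = 0.3518 m³/s
w_6 = (10.8 − 9.3)/2 = 0.75 m; q_6 = 0.55 × 0.79 × 0.75 = 0.3259 m³/s
w_7 = (11.6 − 9.9)/2 = 0.85 m; q_7 = 0.62 × 0.57 × 0.85 = 0.3004 m³/s
w_8 = (11.6 − 10.8)/2 = 0.4 m; q_8 = 0.30 × 0.31 × 0.4 = 0.03720 m³/s
Q = Σ qᵢ = 6.451 m³/s

6.45 m³/s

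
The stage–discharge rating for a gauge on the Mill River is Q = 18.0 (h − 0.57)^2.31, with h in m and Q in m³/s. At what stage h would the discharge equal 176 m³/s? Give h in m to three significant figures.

3.25 m

h − h₀ = (Q/C)^(1/b) = (176/18.0)^(1/2.31) = 2.683 m
h = 0.57 + 2.683 = 3.253 m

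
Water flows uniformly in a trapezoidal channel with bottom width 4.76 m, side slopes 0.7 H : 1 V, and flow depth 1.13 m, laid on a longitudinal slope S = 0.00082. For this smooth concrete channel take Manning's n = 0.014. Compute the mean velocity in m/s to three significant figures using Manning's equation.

A = (b + z·y)·y = (4.76 + 0.7×1.13)×1.13 = 6.273 m²
P = b + 2y√(1+z²) = 4.76 + 2×1.13×√(1+0.7²) = 7.519 m
R = A/P = 6.273/7.519 = 0.8343 m
Q = (1/n)·A·R^(2/3)·S^(1/2) = (1/0.014) × 6.273 × 0.8343^(2/3) × 0.00082^(1/2) = 11.37 m³/s
V = Q/A = 11.37/6.273 = 1.813 m/s

1.81 m/s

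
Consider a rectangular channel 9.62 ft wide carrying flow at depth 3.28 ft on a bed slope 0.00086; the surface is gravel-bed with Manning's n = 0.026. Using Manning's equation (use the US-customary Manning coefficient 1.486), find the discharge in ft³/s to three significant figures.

82.6 ft³/s

A = b·y = 9.62 × 3.28 = 31.55 ft²
P = b + 2y = 9.62 + 2×3.28 = 16.18 ft
R = A/P = 31.55/16.18 = 1.950 ft
Q = (1.486/n)·A·R^(2/3)·S^(1/2) = (1.486/0.026) × 31.55 × 1.950^(2/3) × 0.00086^(1/2) = 82.55 ft³/s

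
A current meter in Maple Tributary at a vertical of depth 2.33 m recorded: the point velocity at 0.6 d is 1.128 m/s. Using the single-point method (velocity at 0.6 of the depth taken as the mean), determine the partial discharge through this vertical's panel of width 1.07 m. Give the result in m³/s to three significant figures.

2.81 m³/s

v̄ = v₀.₆ = 1.128 m/s
q = v̄ × d × w = 1.128 × 2.33 × 1.07 = 2.812 m³/s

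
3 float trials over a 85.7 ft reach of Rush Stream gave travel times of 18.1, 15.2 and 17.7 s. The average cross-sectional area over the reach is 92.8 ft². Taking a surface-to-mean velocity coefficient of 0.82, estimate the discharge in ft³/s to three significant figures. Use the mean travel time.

384 ft³/s

t̄ = (18.1 + 15.2 + 17.7) / 3 = 17 s
v_surface = L / t̄ = 85.7 / 17 = 5.041 ft/s
v_mean = 0.82 × 5.041 = 4.134 ft/s
Q = A × v_mean = 92.8 × 4.134 = 383.6 ft³/s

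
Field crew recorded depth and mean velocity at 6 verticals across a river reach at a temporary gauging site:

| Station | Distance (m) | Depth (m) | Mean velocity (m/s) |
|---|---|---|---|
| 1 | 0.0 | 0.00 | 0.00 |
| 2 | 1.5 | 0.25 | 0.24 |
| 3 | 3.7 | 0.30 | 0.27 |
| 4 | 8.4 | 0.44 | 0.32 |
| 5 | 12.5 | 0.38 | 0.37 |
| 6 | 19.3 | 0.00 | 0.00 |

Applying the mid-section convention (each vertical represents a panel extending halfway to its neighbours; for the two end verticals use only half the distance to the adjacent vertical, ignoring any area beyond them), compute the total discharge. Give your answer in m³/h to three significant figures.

6390 m³/h

w_2 = (3.7 − 0.0)/2 = 1.85 m; q_2 = 0.24 × 0.25 × 1.85 = 0.1110 m³/s
w_3 = (8.4 − 1.5)/2 = 3.45 m; q_3 = 0.27 × 0.30 × 3.45 = 0.2795 m³/s
w_4 = (12.5 − 3.7)/2 = 4.4 m; q_4 = 0.32 × 0.44 × 4.4 = 0.6195 m³/s
w_5 = (19.3 − 8.4)/2 = 5.45 m; q_5 = 0.37 × 0.38 × 5.45 = 0.7663 m³/s
Stations 1, 6 contribute zero (depth or velocity is 0).
Q = Σ qᵢ = 1.776 m³/s
= 1.776 × 3600 = 6394 m³/h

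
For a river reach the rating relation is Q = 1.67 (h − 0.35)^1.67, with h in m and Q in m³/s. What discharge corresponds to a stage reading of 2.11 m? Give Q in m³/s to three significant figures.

Q = 1.67 × (2.11 − 0.35)^1.67 = 1.67 × 1.76^1.67 = 4.293 m³/s

4.29 m³/s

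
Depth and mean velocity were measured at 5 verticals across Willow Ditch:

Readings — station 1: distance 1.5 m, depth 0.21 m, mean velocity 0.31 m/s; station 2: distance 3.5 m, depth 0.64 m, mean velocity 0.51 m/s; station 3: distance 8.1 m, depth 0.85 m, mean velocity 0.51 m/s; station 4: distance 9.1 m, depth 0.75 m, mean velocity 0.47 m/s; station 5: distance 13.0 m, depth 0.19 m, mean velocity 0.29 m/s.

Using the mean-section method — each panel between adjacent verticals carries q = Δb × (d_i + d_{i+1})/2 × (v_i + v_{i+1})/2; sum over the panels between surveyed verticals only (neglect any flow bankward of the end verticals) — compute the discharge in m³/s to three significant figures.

3.18 m³/s

Panel 1-2: Δb = 2 m, d̄ = (0.21+0.64)/2 = 0.425, v̄ = (0.31+0.51)/2 = 0.41 → q = 2×0.425×0.41 = 0.3485 m³/s
Panel 2-3: Δb = 4.6 m, d̄ = (0.64+0.85)/2 = 0.745, v̄ = (0.51+0.51)/2 = 0.51 → q = 4.6×0.745×0.51 = 1.748 m³/s
Panel 3-4: Δb = 1 m, d̄ = (0.85+0.75)/2 = 0.8, v̄ = (0.51+0.47)/2 = 0.49 → q = 1×0.8×0.49 = 0.3920 m³/s
Panel 4-5: Δb = 3.9 m, d̄ = (0.75+0.19)/2 = 0.47, v̄ = (0.47+0.29)/2 = 0.38 → q = 3.9×0.47×0.38 = 0.6965 m³/s
Q = Σ q = 3.185 m³/s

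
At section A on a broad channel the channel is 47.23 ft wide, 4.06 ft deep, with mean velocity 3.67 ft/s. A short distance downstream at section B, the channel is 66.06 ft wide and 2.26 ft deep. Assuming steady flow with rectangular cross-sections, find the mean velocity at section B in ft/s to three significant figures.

Q = A₁V₁ = (47.23×4.06) × 3.67 = 703.7 ft³/s
A₂ = 66.06 × 2.26 = 149.3 ft²
V₂ = Q/A₂ = 703.7/149.3 = 4.714 ft/s

4.71 ft/s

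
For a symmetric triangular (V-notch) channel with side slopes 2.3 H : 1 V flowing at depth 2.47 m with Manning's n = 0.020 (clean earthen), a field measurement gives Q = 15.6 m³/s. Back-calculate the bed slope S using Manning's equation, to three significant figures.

A = z·y² = 2.3×2.47² = 14.03 m²
P = 2y√(1+z²) = 2×2.47×√(1+2.3²) = 12.39 m
R = A/P = 14.03/12.39 = 1.133 m
S = (Q·n / (1·A·R^(2/3)))² = (15.6×0.020 / (1×14.03×1.087))² = 0.0004188

0.000419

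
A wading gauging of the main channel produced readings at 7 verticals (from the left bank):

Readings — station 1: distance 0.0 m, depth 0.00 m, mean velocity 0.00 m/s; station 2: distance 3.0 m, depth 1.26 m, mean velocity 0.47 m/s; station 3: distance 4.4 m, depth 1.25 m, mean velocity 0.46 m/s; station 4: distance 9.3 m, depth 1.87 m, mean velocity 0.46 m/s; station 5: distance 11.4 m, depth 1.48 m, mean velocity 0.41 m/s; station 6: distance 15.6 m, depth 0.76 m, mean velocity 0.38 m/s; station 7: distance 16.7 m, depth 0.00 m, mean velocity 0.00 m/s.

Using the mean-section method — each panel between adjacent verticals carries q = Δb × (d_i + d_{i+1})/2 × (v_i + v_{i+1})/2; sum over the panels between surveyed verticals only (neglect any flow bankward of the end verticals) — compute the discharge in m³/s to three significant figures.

Panel 1-2: Δb = 3 m, d̄ = (0.00+1.26)/2 = 0.63, v̄ = (0.00+0.47)/2 = 0.235 → q = 3×0.63×0.235 = 0.4442 m³/s
Panel 2-3: Δb = 1.4 m, d̄ = (1.26+1.25)/2 = 1.255, v̄ = (0.47+0.46)/2 = 0.465 → q = 1.4×1.255×0.465 = 0.8170 m³/s
Panel 3-4: Δb = 4.9 m, d̄ = (1.25+1.87)/2 = 1.56, v̄ = (0.46+0.46)/2 = 0.46 → q = 4.9×1.56×0.46 = 3.516 m³/s
Panel 4-5: Δb = 2.1 m, d̄ = (1.87+1.48)/2 = 1.675, v̄ = (0.46+0.41)/2 = 0.435 → q = 2.1×1.675×0.435 = 1.530 m³/s
Panel 5-6: Δb = 4.2 m, d̄ = (1.48+0.76)/2 = 1.12, v̄ = (0.41+0.38)/2 = 0.395 → q = 4.2×1.12×0.395 = 1.858 m³/s
Panel 6-7: Δb = 1.1 m, d̄ = (0.76+0.00)/2 = 0.38, v̄ = (0.38+0.00)/2 = 0.19 → q = 1.1×0.38×0.19 = 0.07942 m³/s
Q = Σ q = 8.245 m³/s

8.25 m³/s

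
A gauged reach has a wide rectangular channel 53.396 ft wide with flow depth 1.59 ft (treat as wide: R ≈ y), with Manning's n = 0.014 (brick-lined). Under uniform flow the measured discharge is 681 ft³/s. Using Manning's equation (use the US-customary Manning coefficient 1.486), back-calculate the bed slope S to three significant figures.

0.00308

A = b·y = 53.396 × 1.59 = 84.90 ft²
Wide channel: R ≈ y = 1.59 ft
S = (Q·n / (1.486·A·R^(2/3)))² = (681×0.014 / (1.486×84.90×1.362))² = 0.003077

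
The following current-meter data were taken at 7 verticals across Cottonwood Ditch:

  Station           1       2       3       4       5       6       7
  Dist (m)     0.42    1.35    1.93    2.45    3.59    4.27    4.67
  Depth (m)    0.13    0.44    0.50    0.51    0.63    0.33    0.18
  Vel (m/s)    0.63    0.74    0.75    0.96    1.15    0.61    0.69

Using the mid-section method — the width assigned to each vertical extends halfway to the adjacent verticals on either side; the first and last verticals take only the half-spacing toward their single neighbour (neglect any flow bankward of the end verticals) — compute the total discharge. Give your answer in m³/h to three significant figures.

w_1 = (1.35 − 0.42)/2 = 0.465 m; q_1 = 0.63 × 0.13 × 0.465 = 0.03808 m³/s
w_2 = (1.93 − 0.42)/2 = 0.755 m; q_2 = 0.74 × 0.44 × 0.755 = 0.2458 m³/s
w_3 = (2.45 − 1.35)/2 = 0.55 m; q_3 = 0.75 × 0.50 × 0.55 = 0.2063 m³/s
w_4 = (3.59 − 1.93)/2 = 0.83 m; q_4 = 0.96 × 0.51 × 0.83 = 0.4064 m³/s
w_5 = (4.27 − 2.45)/2 = 0.91 m; q_5 = 1.15 × 0.63 × 0.91 = 0.6593 m³/s
w_6 = (4.67 − 3.59)/2 = 0.54 m; q_6 = 0.61 × 0.33 × 0.54 = 0.1087 m³/s
w_7 = (4.67 − 4.27)/2 = 0.2 m; q_7 = 0.69 × 0.18 × 0.2 = 0.02484 m³/s
Q = Σ qᵢ = 1.689 m³/s
= 1.689 × 3600 = 6082 m³/h

6080 m³/h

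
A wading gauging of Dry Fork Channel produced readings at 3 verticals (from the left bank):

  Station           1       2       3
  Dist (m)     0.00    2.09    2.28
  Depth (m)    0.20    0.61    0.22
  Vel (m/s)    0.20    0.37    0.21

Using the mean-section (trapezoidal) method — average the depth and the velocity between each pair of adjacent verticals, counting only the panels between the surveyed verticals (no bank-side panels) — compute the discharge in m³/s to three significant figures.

0.264 m³/s

Panel 1-2: Δb = 2.09 m, d̄ = (0.20+0.61)/2 = 0.405, v̄ = (0.20+0.37)/2 = 0.285 → q = 2.09×0.405×0.285 = 0.2412 m³/s
Panel 2-3: Δb = 0.19 m, d̄ = (0.61+0.22)/2 = 0.415, v̄ = (0.37+0.21)/2 = 0.29 → q = 0.19×0.415×0.29 = 0.02287 m³/s
Q = Σ q = 0.2641 m³/s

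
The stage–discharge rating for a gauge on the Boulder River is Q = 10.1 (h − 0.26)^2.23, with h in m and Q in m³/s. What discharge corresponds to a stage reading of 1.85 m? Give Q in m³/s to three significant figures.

28.4 m³/s

Q = 10.1 × (1.85 − 0.26)^2.23 = 10.1 × 1.59^2.23 = 28.41 m³/s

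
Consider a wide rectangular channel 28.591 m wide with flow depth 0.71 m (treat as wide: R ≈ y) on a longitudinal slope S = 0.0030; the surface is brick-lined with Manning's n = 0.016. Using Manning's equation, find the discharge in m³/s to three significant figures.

A = b·y = 28.591 × 0.71 = 20.30 m²
Wide channel: R ≈ y = 0.71 m
Q = (1/n)·A·R^(2/3)·S^(1/2) = (1/0.016) × 20.30 × 0.7100^(2/3) × 0.0030^(1/2) = 55.31 m³/s

55.3 m³/s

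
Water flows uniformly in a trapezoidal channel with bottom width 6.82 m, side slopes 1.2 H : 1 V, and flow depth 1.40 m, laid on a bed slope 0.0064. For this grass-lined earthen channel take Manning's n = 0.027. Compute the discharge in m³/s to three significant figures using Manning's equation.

A = (b + z·y)·y = (6.82 + 1.2×1.40)×1.40 = 11.90 m²
P = b + 2y√(1+z²) = 6.82 + 2×1.40×√(1+1.2²) = 11.19 m
R = A/P = 11.90/11.19 = 1.063 m
Q = (1/n)·A·R^(2/3)·S^(1/2) = (1/0.027) × 11.90 × 1.063^(2/3) × 0.0064^(1/2) = 36.73 m³/s

36.7 m³/s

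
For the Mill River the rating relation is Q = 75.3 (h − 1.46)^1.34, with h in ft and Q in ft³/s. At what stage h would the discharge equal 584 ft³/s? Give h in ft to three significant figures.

h − h₀ = (Q/C)^(1/b) = (584/75.3)^(1/1.34) = 4.612 ft
h = 1.46 + 4.612 = 6.072 ft

6.07 ft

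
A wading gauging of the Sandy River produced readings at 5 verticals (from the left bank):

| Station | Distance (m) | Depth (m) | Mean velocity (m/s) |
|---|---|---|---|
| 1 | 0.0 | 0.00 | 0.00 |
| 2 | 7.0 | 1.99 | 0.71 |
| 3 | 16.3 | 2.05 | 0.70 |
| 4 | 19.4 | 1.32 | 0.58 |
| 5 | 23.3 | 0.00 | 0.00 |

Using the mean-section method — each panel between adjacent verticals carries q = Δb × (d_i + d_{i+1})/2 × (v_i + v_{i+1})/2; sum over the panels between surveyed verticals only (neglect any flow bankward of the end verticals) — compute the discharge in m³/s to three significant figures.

Panel 1-2: Δb = 7 m, d̄ = (0.00+1.99)/2 = 0.995, v̄ = (0.00+0.71)/2 = 0.355 → q = 7×0.995×0.355 = 2.473 m³/s
Panel 2-3: Δb = 9.3 m, d̄ = (1.99+2.05)/2 = 2.02, v̄ = (0.71+0.70)/2 = 0.705 → q = 9.3×2.02×0.705 = 13.24 m³/s
Panel 3-4: Δb = 3.1 m, d̄ = (2.05+1.32)/2 = 1.685, v̄ = (0.70+0.58)/2 = 0.64 → q = 3.1×1.685×0.64 = 3.343 m³/s
Panel 4-5: Δb = 3.9 m, d̄ = (1.32+0.00)/2 = 0.66, v̄ = (0.58+0.00)/2 = 0.29 → q = 3.9×0.66×0.29 = 0.7465 m³/s
Q = Σ q = 19.81 m³/s

19.8 m³/s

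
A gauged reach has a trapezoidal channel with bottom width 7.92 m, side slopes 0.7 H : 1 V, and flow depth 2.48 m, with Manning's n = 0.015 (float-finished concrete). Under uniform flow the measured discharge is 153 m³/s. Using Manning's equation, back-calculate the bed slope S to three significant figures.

A = (b + z·y)·y = (7.92 + 0.7×2.48)×2.48 = 23.95 m²
P = b + 2y√(1+z²) = 7.92 + 2×2.48×√(1+0.7²) = 13.97 m
R = A/P = 23.95/13.97 = 1.714 m
S = (Q·n / (1·A·R^(2/3)))² = (153×0.015 / (1×23.95×1.432))² = 0.004479

0.00448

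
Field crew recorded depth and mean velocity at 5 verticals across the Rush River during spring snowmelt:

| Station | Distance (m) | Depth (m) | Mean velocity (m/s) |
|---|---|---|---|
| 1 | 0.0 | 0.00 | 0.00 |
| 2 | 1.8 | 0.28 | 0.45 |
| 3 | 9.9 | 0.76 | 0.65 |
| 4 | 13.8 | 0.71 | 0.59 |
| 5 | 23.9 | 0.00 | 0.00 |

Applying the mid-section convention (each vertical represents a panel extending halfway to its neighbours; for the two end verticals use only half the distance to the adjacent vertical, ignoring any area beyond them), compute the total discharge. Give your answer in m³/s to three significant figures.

6.52 m³/s

w_2 = (9.9 − 0.0)/2 = 4.95 m; q_2 = 0.45 × 0.28 × 4.95 = 0.6237 m³/s
w_3 = (13.8 − 1.8)/2 = 6 m; q_3 = 0.65 × 0.76 × 6 = 2.964 m³/s
w_4 = (23.9 − 9.9)/2 = 7 m; q_4 = 0.59 × 0.71 × 7 = 2.932 m³/s
Stations 1, 5 contribute zero (depth or velocity is 0).
Q = Σ qᵢ = 6.520 m³/s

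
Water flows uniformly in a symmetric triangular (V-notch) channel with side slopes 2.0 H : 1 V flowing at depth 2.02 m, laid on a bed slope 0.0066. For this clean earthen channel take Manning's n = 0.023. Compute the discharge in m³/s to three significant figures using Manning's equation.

26.9 m³/s

A = z·y² = 2.0×2.02² = 8.161 m²
P = 2y√(1+z²) = 2×2.02×√(1+2.0²) = 9.034 m
R = A/P = 8.161/9.034 = 0.9034 m
Q = (1/n)·A·R^(2/3)·S^(1/2) = (1/0.023) × 8.161 × 0.9034^(2/3) × 0.0066^(1/2) = 26.94 m³/s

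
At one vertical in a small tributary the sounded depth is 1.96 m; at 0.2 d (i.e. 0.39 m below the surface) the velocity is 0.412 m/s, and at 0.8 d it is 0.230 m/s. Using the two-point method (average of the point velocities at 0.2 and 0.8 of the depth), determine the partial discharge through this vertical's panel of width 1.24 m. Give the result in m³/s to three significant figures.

v̄ = (0.412 + 0.230) / 2 = 0.3210 m/s
q = v̄ × d × w = 0.3210 × 1.96 × 1.24 = 0.7802 m³/s

0.780 m³/s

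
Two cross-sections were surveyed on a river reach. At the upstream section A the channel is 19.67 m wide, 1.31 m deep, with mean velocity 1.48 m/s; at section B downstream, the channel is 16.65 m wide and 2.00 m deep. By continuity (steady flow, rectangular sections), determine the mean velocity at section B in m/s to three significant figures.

1.15 m/s

Q = A₁V₁ = (19.67×1.31) × 1.48 = 38.14 m³/s
A₂ = 16.65 × 2.00 = 33.30 m²
V₂ = Q/A₂ = 38.14/33.30 = 1.145 m/s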